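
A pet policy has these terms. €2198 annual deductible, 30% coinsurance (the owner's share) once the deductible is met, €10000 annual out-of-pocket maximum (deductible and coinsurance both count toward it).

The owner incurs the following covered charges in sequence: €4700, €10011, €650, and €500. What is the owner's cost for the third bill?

€195

Bill 1, €4700: €2198 to deductible, leaving €2502; coinsurance €2502 × 30% = €750.60. Owner owes €2948.60 (running OOP €2948.60).
Bill 2, €10011: deductible met; 30% of €10011 = €3003.30. Owner pays €3003.30; OOP now €5951.90.
Bill 3, €650: deductible already satisfied, so owner's share is 30% × €650 = €195. Owner owes €195 (running OOP €6146.90).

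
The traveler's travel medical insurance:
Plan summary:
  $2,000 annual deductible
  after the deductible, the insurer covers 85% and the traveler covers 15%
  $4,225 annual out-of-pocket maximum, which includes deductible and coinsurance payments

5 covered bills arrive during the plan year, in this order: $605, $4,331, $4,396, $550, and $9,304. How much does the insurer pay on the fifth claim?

Bill 1, $605: entire amount goes to the deductible. Traveler owes $605 (running OOP $605). Insurer: $605 − $605 = $0.
Bill 2, $4,331: $1,395 to deductible, leaving $2,936; 15% of $2,936 = $440.40. Traveler pays $1,835.40; OOP now $2,440.40. Insurer: $4,331 − $1,835.40 = $2,495.60.
Bill 3, $4,396: deductible met; 15% of $4,396 = $659.40. Cost to traveler: $659.40. OOP to date $3,099.80. Insurer: $4,396 − $659.40 = $3,736.60.
Bill 4, $550: deductible already satisfied, so traveler's share is 15% × $550 = $82.50. Traveler owes $82.50 (running OOP $3,182.30). Insurer: $550 − $82.50 = $467.50.
Bill 5, $9,304: deductible already satisfied, so traveler's share is 15% × $9,304 = $1,395.60. Adding that to $3,182.30 gives $4,577.90, past the $4,225 cap; traveler pays only $4,225 − $3,182.30 = $1,042.70. Plan pays $9,304 − $1,042.70 = $8,261.30.

$8,261.30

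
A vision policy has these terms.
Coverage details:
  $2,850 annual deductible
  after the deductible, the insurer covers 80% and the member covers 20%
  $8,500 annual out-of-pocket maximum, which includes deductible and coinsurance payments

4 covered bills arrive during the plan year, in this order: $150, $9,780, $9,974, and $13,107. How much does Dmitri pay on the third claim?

Bill 1, $150: all of it applies to the deductible. Cost to member: $150. OOP to date $150.
Bill 2, $9,780: deductible takes $2,700, $7,080 remains; coinsurance $7,080 × 20% = $1,416. Member owes $4,116 (running OOP $4,266).
Bill 3, $9,974: deductible already satisfied, so member's share is 20% × $9,974 = $1,994.80. Member owes $1,994.80 (running OOP $6,260.80).

$1,994.80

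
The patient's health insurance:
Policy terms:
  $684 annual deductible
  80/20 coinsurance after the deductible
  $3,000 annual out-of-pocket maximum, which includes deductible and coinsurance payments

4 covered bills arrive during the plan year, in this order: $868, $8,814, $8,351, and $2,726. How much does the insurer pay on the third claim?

$7,834.60

Claim 1 ($868): deductible takes $684, $184 remains; patient's 20% is $36.80. Cost to patient: $720.80. OOP to date $720.80. Plan pays $868 − $720.80 = $147.20.
Claim 2 ($8,814): deductible already satisfied, so patient's share is 20% × $8,814 = $1,762.80. Patient owes $1,762.80 (running OOP $2,483.60). Insurer: $8,814 − $1,762.80 = $7,051.20.
Claim 3 ($8,351): deductible met; 20% of $8,351 = $1,670.20. OOP would hit $4,153.80 > $3,000, so the cap limits the patient to $3,000 − $2,483.60 = $516.40. Plan pays $8,351 − $516.40 = $7,834.60.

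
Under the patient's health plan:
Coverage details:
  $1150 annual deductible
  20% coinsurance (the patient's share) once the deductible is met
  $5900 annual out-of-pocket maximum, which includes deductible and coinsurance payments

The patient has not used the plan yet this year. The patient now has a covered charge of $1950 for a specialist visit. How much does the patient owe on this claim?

Deductible not yet touched, so the first $1150 of the bill goes to the deductible.
The remaining $800 (= $1950 − $1150) moves to coinsurance.
Patient's 20% share of $800 is $160.
That puts the patient's cost at $1150 + $160 = $1310 before any cap.
Cumulative spending $0 + $1310 = $1310 stays under the $5900 maximum.

$1310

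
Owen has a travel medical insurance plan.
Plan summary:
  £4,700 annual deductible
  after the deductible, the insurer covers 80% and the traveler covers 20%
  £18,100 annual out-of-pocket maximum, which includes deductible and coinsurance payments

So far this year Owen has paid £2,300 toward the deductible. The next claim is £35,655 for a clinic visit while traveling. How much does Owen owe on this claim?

£9,051

£2,300 of the £4,700 deductible is already met, leaving £2,400.
The remaining £33,255 (= £35,655 − £2,400) moves to coinsurance.
20% of £33,255 = £6,651 falls to the traveler.
Traveler responsibility before any cap: £2,400 + £6,651 = £9,051.
Total out-of-pocket so far would be £2,300 + £9,051 = £11,351, below the £18,100 cap — no reduction.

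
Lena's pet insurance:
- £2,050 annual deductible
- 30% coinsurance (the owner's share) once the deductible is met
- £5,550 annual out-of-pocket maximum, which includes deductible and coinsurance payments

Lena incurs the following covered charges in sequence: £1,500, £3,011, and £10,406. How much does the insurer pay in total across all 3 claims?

£9,367

Claim 1 (£1,500): entire amount goes to the deductible. Cost to owner: £1,500. OOP to date £1,500. Insurer: £1,500 − £1,500 = £0.
Claim 2 (£3,011): £550 to deductible, leaving £2,461; owner's 30% is £738.30. Cost to owner: £1,288.30. OOP to date £2,788.30. Insurer: £3,011 − £1,288.30 = £1,722.70.
Claim 3 (£10,406): 30% coinsurance on £10,406 = £3,121.80. That would push OOP to £5,910.10, over the £5,550 cap, so owner pays £5,550 − £2,788.30 = £2,761.70. Plan pays £10,406 − £2,761.70 = £7,644.30.
Insurer total = bills − owner's total = £14,917 − £5,550 = £9,367.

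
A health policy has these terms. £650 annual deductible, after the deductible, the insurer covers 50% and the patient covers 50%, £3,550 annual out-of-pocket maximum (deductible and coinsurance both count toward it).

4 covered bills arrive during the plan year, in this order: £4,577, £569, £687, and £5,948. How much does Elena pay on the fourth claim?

£308.50

Bill 1, £4,577: £650 finishes the deductible; £3,927 goes to coinsurance; 50% of £3,927 = £1,963.50. Cost to patient: £2,613.50. OOP to date £2,613.50.
Bill 2, £569: deductible already satisfied, so patient's share is 50% × £569 = £284.50. Patient pays £284.50; OOP now £2,898.
Bill 3, £687: deductible already satisfied, so patient's share is 50% × £687 = £343.50. Patient pays £343.50; OOP now £3,241.50.
Bill 4, £5,948: deductible met; 50% of £5,948 = £2,974. That would push OOP to £6,215.50, over the £3,550 cap, so patient pays £3,550 − £3,241.50 = £308.50.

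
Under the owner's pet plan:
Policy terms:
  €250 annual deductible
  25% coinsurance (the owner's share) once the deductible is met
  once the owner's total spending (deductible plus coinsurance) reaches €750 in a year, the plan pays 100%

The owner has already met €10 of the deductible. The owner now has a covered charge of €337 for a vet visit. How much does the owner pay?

€264.25

€10 of the €250 deductible is already met, leaving €240.
That leaves €337 − €240 = €97 for coinsurance.
Owner's 25% share of €97 is €24.25.
That puts the owner's cost at €240 + €24.25 = €264.25 before any cap.
Cumulative spending €10 + €264.25 = €274.25 stays under the €750 maximum.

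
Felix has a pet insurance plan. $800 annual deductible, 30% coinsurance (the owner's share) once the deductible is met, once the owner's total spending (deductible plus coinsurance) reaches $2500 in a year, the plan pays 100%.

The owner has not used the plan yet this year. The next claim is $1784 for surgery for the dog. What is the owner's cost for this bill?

$1095.20

Deductible not yet touched, so the first $800 of the bill goes to the deductible.
The remaining $984 (= $1784 − $800) moves to coinsurance.
30% of $984 = $295.20 falls to the owner.
Owner responsibility before any cap: $800 + $295.20 = $1095.20.
Cumulative spending $0 + $1095.20 = $1095.20 stays under the $2500 maximum.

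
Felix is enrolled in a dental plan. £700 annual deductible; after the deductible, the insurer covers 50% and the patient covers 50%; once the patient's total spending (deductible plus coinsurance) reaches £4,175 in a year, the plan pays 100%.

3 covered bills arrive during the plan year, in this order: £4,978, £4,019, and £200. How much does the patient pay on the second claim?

Claim 1 (£4,978): deductible takes £700, £4,278 remains; patient's 50% is £2,139. Cost to patient: £2,839. OOP to date £2,839.
Claim 2 (£4,019): 50% coinsurance on £4,019 = £2,009.50. Adding that to £2,839 gives £4,848.50, past the £4,175 cap; patient pays only £4,175 − £2,839 = £1,336.

£1,336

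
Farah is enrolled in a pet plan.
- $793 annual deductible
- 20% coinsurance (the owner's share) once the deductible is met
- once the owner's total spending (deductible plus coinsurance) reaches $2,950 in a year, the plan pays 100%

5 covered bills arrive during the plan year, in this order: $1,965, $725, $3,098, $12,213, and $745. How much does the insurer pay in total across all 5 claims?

$15,796

Claim 1 — $1,965: $793 finishes the deductible; $1,172 goes to coinsurance; coinsurance $1,172 × 20% = $234.40. Cost to owner: $1,027.40. OOP to date $1,027.40. Insurer: $1,965 − $1,027.40 = $937.60.
Claim 2 — $725: deductible met; 20% of $725 = $145. Cost to owner: $145. OOP to date $1,172.40. Plan pays $725 − $145 = $580.
Claim 3 — $3,098: 20% coinsurance on $3,098 = $619.60. Owner owes $619.60 (running OOP $1,792). Plan pays $3,098 − $619.60 = $2,478.40.
Claim 4 — $12,213: deductible already satisfied, so owner's share is 20% × $12,213 = $2,442.60. That would push OOP to $4,234.60, over the $2,950 cap, so owner pays $2,950 − $1,792 = $1,158. Plan pays $12,213 − $1,158 = $11,055.
Claim 5 — $745: 20% coinsurance on $745 = $149. That would push OOP to $3,099, over the $2,950 cap, so owner pays $2,950 − $2,950 = $0. Plan pays $745 − $0 = $745.
Insurer total = bills − owner's total = $18,746 − $2,950 = $15,796.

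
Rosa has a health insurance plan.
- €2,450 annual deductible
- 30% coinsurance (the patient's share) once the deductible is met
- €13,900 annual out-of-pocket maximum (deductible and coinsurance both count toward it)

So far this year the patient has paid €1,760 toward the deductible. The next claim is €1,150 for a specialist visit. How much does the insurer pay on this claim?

€322

€1,760 of the €2,450 deductible is already met, leaving €690.
The remaining €460 (= €1,150 − €690) moves to coinsurance.
Patient's 30% share of €460 is €138.
That puts the patient's cost at €690 + €138 = €828 before any cap.
Cumulative spending €1,760 + €828 = €2,588 stays under the €13,900 maximum.
The insurer covers the remainder: €1,150 − €828 = €322.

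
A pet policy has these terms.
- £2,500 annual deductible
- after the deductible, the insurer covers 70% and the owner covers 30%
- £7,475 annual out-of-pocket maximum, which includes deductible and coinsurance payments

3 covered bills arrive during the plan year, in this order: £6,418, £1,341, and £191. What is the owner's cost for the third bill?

Claim 1 — £6,418: £2,500 finishes the deductible; £3,918 goes to coinsurance; coinsurance £3,918 × 30% = £1,175.40. Owner pays £3,675.40; OOP now £3,675.40.
Claim 2 — £1,341: deductible met; 30% of £1,341 = £402.30. Owner owes £402.30 (running OOP £4,077.70).
Claim 3 — £191: 30% coinsurance on £191 = £57.30. Owner owes £57.30 (running OOP £4,135).

£57.30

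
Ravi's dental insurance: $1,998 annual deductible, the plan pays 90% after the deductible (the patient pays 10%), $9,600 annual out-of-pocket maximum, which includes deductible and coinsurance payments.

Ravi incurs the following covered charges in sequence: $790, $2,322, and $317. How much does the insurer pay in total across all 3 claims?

Bill 1, $790: fully absorbed by the deductible. Patient pays $790; OOP now $790. Plan pays $790 − $790 = $0.
Bill 2, $2,322: $1,208 finishes the deductible; $1,114 goes to coinsurance; patient's 10% is $111.40. Patient owes $1,319.40 (running OOP $2,109.40). Plan pays $2,322 − $1,319.40 = $1,002.60.
Bill 3, $317: 10% coinsurance on $317 = $31.70. Patient pays $31.70; OOP now $2,141.10. Insurer: $317 − $31.70 = $285.30.
Insurer total = bills − patient's total = $3,429 − $2,141.10 = $1,287.90.

$1,287.90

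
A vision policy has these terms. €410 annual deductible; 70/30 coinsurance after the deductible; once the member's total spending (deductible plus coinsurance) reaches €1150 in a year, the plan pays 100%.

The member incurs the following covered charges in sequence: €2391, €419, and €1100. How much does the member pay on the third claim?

€20

Bill 1, €2391: deductible takes €410, €1981 remains; member's 30% is €594.30. Member owes €1004.30 (running OOP €1004.30).
Bill 2, €419: deductible met; 30% of €419 = €125.70. Member pays €125.70; OOP now €1130.
Bill 3, €1100: 30% coinsurance on €1100 = €330. OOP would hit €1460 > €1150, so the cap limits the member to €1150 − €1130 = €20.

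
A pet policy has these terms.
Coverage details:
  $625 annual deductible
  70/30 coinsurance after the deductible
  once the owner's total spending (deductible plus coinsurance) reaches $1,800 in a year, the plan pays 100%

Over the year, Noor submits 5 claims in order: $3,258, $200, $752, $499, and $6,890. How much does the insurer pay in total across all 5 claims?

Claim 1 ($3,258): $625 to deductible, leaving $2,633; owner's 30% is $789.90. Owner pays $1,414.90; OOP now $1,414.90. Plan pays $3,258 − $1,414.90 = $1,843.10.
Claim 2 ($200): 30% coinsurance on $200 = $60. Owner pays $60; OOP now $1,474.90. Insurer: $200 − $60 = $140.
Claim 3 ($752): deductible already satisfied, so owner's share is 30% × $752 = $225.60. Owner owes $225.60 (running OOP $1,700.50). Plan pays $752 − $225.60 = $526.40.
Claim 4 ($499): 30% coinsurance on $499 = $149.70. Adding that to $1,700.50 gives $1,850.20, past the $1,800 cap; owner pays only $1,800 − $1,700.50 = $99.50. Insurer: $499 − $99.50 = $399.50.
Claim 5 ($6,890): 30% coinsurance on $6,890 = $2,067. Adding that to $1,800 gives $3,867, past the $1,800 cap; owner pays only $1,800 − $1,800 = $0. Plan pays $6,890 − $0 = $6,890.
Insurer total: $1,843.10 + $140 + $526.40 + $399.50 + $6,890 = $9,799.

$9,799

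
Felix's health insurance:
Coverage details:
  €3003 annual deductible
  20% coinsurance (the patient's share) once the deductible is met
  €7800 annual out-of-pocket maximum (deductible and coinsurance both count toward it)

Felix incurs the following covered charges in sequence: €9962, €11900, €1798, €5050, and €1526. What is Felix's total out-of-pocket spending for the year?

#1 (€9962): deductible takes €3003, €6959 remains; coinsurance €6959 × 20% = €1391.80. Patient owes €4394.80 (running OOP €4394.80).
#2 (€11900): 20% coinsurance on €11900 = €2380. Patient pays €2380; OOP now €6774.80.
#3 (€1798): deductible already satisfied, so patient's share is 20% × €1798 = €359.60. Patient owes €359.60 (running OOP €7134.40).
#4 (€5050): deductible already satisfied, so patient's share is 20% × €5050 = €1010. Adding that to €7134.40 gives €8144.40, past the €7800 cap; patient pays only €7800 − €7134.40 = €665.60.
#5 (€1526): deductible already satisfied, so patient's share is 20% × €1526 = €305.20. Adding that to €7800 gives €8105.20, past the €7800 cap; patient pays only €7800 − €7800 = €0.
Summing the patient's payments: €4394.80 + €2380 + €359.60 + €665.60 + €0 = €7800.

€7800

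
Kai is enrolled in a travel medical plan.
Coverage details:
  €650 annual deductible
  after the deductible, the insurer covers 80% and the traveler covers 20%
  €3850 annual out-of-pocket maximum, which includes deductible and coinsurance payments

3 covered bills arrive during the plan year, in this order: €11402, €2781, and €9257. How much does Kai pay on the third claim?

€493.40

#1 (€11402): €650 to deductible, leaving €10752; coinsurance €10752 × 20% = €2150.40. Cost to traveler: €2800.40. OOP to date €2800.40.
#2 (€2781): 20% coinsurance on €2781 = €556.20. Cost to traveler: €556.20. OOP to date €3356.60.
#3 (€9257): 20% coinsurance on €9257 = €1851.40. Adding that to €3356.60 gives €5208, past the €3850 cap; traveler pays only €3850 − €3356.60 = €493.40.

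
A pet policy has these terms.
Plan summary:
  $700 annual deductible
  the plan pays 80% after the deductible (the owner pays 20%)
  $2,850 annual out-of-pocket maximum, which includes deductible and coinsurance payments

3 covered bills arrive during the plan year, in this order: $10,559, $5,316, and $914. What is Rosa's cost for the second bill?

Claim 1 — $10,559: $700 finishes the deductible; $9,859 goes to coinsurance; coinsurance $9,859 × 20% = $1,971.80. Owner owes $2,671.80 (running OOP $2,671.80).
Claim 2 — $5,316: deductible already satisfied, so owner's share is 20% × $5,316 = $1,063.20. OOP would hit $3,735 > $2,850, so the cap limits the owner to $2,850 − $2,671.80 = $178.20.

$178.20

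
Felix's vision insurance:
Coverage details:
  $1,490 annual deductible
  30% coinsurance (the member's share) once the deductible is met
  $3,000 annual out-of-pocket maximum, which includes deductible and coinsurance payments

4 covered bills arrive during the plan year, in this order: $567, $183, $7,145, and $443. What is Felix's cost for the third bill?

Claim 1 — $567: fully absorbed by the deductible. Cost to member: $567. OOP to date $567.
Claim 2 — $183: fully absorbed by the deductible. Member owes $183 (running OOP $750).
Claim 3 — $7,145: deductible takes $740, $6,405 remains; member's 30% is $1,921.50. Deductible plus coinsurance: $740 + $1,921.50 = $2,661.50. Adding that to $750 gives $3,411.50, past the $3,000 cap; member pays only $3,000 − $750 = $2,250.

$2,250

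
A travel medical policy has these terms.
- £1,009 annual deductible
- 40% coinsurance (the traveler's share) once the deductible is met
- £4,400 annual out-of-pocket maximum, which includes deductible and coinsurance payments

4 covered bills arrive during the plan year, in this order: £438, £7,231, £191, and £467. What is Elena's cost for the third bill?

£76.40

Bill 1, £438: entire amount goes to the deductible. Cost to traveler: £438. OOP to date £438.
Bill 2, £7,231: £571 to deductible, leaving £6,660; coinsurance £6,660 × 40% = £2,664. Traveler pays £3,235; OOP now £3,673.
Bill 3, £191: deductible already satisfied, so traveler's share is 40% × £191 = £76.40. Cost to traveler: £76.40. OOP to date £3,749.40.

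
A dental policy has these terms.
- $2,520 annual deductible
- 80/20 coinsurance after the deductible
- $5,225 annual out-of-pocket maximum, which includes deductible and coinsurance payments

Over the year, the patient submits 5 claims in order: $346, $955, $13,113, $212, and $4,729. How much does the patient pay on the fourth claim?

$42.40

Bill 1, $346: fully absorbed by the deductible. Cost to patient: $346. OOP to date $346.
Bill 2, $955: fully absorbed by the deductible. Patient pays $955; OOP now $1,301.
Bill 3, $13,113: $1,219 to deductible, leaving $11,894; coinsurance $11,894 × 20% = $2,378.80. Patient owes $3,597.80 (running OOP $4,898.80).
Bill 4, $212: deductible met; 20% of $212 = $42.40. Patient pays $42.40; OOP now $4,941.20.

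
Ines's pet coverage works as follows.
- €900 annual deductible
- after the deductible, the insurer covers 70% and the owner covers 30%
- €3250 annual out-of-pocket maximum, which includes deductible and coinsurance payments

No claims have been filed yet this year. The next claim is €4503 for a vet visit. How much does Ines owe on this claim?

Nothing has been paid toward the €900 deductible, so the first €900 of this charge is applied there.
That leaves €4503 − €900 = €3603 for coinsurance.
Owner's 30% share of €3603 is €1080.90.
That puts the owner's cost at €900 + €1080.90 = €1980.90 before any cap.
Total out-of-pocket so far would be €0 + €1980.90 = €1980.90, below the €3250 cap — no reduction.

€1980.90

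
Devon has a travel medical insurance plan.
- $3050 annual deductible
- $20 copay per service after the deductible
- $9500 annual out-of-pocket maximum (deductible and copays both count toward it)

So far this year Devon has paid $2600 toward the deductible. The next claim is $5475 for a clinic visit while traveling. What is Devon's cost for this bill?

Remaining deductible: $3050 − $2600 = $450.
After the $450 deductible portion, $5475 − $450 = $5025 is subject to the copay.
Copay on this service: $20.
That puts the traveler's cost at $450 + $20 = $470 before any cap.
Total out-of-pocket so far would be $2600 + $470 = $3070, below the $9500 cap — no reduction.

$470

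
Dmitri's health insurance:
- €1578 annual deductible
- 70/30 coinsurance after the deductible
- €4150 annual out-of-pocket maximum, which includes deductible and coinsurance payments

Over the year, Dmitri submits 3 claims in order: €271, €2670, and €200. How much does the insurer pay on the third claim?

Claim 1 — €271: entire amount goes to the deductible. Cost to patient: €271. OOP to date €271. Plan pays €271 − €271 = €0.
Claim 2 — €2670: €1307 finishes the deductible; €1363 goes to coinsurance; 30% of €1363 = €408.90. Cost to patient: €1715.90. OOP to date €1986.90. Insurer: €2670 − €1715.90 = €954.10.
Claim 3 — €200: deductible met; 30% of €200 = €60. Patient owes €60 (running OOP €2046.90). Insurer: €200 − €60 = €140.

€140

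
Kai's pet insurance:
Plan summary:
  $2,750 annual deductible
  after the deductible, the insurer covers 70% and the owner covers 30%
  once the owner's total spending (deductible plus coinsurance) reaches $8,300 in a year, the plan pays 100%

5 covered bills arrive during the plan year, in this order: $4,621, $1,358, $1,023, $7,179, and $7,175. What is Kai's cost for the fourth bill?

$2,153.70

#1 ($4,621): deductible takes $2,750, $1,871 remains; 30% of $1,871 = $561.30. Cost to owner: $3,311.30. OOP to date $3,311.30.
#2 ($1,358): deductible met; 30% of $1,358 = $407.40. Owner pays $407.40; OOP now $3,718.70.
#3 ($1,023): 30% coinsurance on $1,023 = $306.90. Owner owes $306.90 (running OOP $4,025.60).
#4 ($7,179): 30% coinsurance on $7,179 = $2,153.70. Owner pays $2,153.70; OOP now $6,179.30.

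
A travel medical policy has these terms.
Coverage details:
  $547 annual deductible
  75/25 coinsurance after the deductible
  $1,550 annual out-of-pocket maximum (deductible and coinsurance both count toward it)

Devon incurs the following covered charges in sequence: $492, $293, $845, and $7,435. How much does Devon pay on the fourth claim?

#1 ($492): entire amount goes to the deductible. Traveler pays $492; OOP now $492.
#2 ($293): deductible takes $55, $238 remains; 25% of $238 = $59.50. Traveler pays $114.50; OOP now $606.50.
#3 ($845): 25% coinsurance on $845 = $211.25. Cost to traveler: $211.25. OOP to date $817.75.
#4 ($7,435): 25% coinsurance on $7,435 = $1,858.75. OOP would hit $2,676.50 > $1,550, so the cap limits the traveler to $1,550 − $817.75 = $732.25.

$732.25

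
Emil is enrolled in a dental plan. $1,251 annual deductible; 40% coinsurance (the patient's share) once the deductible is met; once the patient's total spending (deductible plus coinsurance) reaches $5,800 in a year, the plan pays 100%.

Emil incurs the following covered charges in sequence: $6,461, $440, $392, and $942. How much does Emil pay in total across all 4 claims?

$4,044.60

Claim 1 ($6,461): $1,251 to deductible, leaving $5,210; 40% of $5,210 = $2,084. Patient owes $3,335 (running OOP $3,335).
Claim 2 ($440): 40% coinsurance on $440 = $176. Patient owes $176 (running OOP $3,511).
Claim 3 ($392): deductible met; 40% of $392 = $156.80. Cost to patient: $156.80. OOP to date $3,667.80.
Claim 4 ($942): 40% coinsurance on $942 = $376.80. Patient owes $376.80 (running OOP $4,044.60).
Summing the patient's payments: $3,335 + $176 + $156.80 + $376.80 = $4,044.60.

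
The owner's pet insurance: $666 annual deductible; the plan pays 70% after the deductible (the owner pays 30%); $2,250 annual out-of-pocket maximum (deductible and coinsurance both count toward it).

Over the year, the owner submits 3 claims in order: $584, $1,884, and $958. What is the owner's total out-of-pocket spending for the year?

Claim 1 ($584): all of it applies to the deductible. Owner owes $584 (running OOP $584).
Claim 2 ($1,884): $82 finishes the deductible; $1,802 goes to coinsurance; coinsurance $1,802 × 30% = $540.60. Cost to owner: $622.60. OOP to date $1,206.60.
Claim 3 ($958): 30% coinsurance on $958 = $287.40. Cost to owner: $287.40. OOP to date $1,494.
Total paid by the owner: $584 + $622.60 + $287.40 = $1,494.

$1,494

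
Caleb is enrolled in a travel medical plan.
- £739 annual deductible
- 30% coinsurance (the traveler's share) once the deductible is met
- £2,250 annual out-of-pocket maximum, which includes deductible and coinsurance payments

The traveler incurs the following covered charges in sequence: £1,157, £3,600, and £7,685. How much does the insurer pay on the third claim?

£7,379.40

#1 (£1,157): deductible takes £739, £418 remains; coinsurance £418 × 30% = £125.40. Traveler pays £864.40; OOP now £864.40. Insurer: £1,157 − £864.40 = £292.60.
#2 (£3,600): deductible already satisfied, so traveler's share is 30% × £3,600 = £1,080. Traveler pays £1,080; OOP now £1,944.40. Plan pays £3,600 − £1,080 = £2,520.
#3 (£7,685): deductible already satisfied, so traveler's share is 30% × £7,685 = £2,305.50. Adding that to £1,944.40 gives £4,249.90, past the £2,250 cap; traveler pays only £2,250 − £1,944.40 = £305.60. Insurer: £7,685 − £305.60 = £7,379.40.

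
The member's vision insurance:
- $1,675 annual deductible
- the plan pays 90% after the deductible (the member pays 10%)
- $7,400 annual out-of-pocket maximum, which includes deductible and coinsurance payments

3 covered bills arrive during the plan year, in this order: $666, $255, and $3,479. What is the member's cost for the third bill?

$1,026.50

Claim 1 ($666): all of it applies to the deductible. Cost to member: $666. OOP to date $666.
Claim 2 ($255): all of it applies to the deductible. Member pays $255; OOP now $921.
Claim 3 ($3,479): $754 finishes the deductible; $2,725 goes to coinsurance; member's 10% is $272.50. Member owes $1,026.50 (running OOP $1,947.50).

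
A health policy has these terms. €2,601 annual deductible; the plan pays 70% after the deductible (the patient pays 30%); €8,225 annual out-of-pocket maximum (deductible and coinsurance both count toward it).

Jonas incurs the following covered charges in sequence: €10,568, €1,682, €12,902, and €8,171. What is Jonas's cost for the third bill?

€2,729.30

#1 (€10,568): €2,601 to deductible, leaving €7,967; patient's 30% is €2,390.10. Patient pays €4,991.10; OOP now €4,991.10.
#2 (€1,682): 30% coinsurance on €1,682 = €504.60. Patient owes €504.60 (running OOP €5,495.70).
#3 (€12,902): deductible already satisfied, so patient's share is 30% × €12,902 = €3,870.60. OOP would hit €9,366.30 > €8,225, so the cap limits the patient to €8,225 − €5,495.70 = €2,729.30.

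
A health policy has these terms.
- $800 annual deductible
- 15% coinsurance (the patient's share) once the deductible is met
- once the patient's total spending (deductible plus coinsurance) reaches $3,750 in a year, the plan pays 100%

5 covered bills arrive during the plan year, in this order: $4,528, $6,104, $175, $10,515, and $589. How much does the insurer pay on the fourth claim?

$9,066.05

Claim 1 ($4,528): $800 finishes the deductible; $3,728 goes to coinsurance; 15% of $3,728 = $559.20. Patient owes $1,359.20 (running OOP $1,359.20). Plan pays $4,528 − $1,359.20 = $3,168.80.
Claim 2 ($6,104): deductible already satisfied, so patient's share is 15% × $6,104 = $915.60. Cost to patient: $915.60. OOP to date $2,274.80. Insurer: $6,104 − $915.60 = $5,188.40.
Claim 3 ($175): deductible met; 15% of $175 = $26.25. Patient owes $26.25 (running OOP $2,301.05). Insurer: $175 − $26.25 = $148.75.
Claim 4 ($10,515): deductible met; 15% of $10,515 = $1,577.25. OOP would hit $3,878.30 > $3,750, so the cap limits the patient to $3,750 − $2,301.05 = $1,448.95. Insurer: $10,515 − $1,448.95 = $9,066.05.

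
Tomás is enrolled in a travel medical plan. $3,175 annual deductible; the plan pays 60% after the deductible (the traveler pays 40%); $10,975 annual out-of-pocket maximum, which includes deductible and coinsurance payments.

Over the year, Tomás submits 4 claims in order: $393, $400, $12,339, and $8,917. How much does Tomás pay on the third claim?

$6,364.80

Bill 1, $393: entire amount goes to the deductible. Cost to traveler: $393. OOP to date $393.
Bill 2, $400: fully absorbed by the deductible. Cost to traveler: $400. OOP to date $793.
Bill 3, $12,339: $2,382 finishes the deductible; $9,957 goes to coinsurance; coinsurance $9,957 × 40% = $3,982.80. Traveler pays $6,364.80; OOP now $7,157.80.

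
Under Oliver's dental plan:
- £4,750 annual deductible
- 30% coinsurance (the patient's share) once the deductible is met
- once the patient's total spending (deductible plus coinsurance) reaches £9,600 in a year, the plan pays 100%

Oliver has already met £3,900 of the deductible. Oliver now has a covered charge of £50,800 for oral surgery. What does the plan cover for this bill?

£45,100

Remaining deductible: £4,750 − £3,900 = £850.
That leaves £50,800 − £850 = £49,950 for coinsurance.
Patient's 30% share of £49,950 is £14,985.
So the patient owes £850 + £14,985 = £15,835 before any cap.
Year-to-date out-of-pocket would reach £3,900 + £15,835 = £19,735, above the £9,600 maximum, so the patient pays only £9,600 − £3,900 = £5,700.
The plan picks up £50,800 − £5,700 = £45,100.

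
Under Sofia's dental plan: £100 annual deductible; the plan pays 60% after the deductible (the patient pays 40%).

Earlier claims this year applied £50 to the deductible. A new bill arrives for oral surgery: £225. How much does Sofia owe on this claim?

£120

£50 of the £100 deductible is already met, leaving £50.
That leaves £225 − £50 = £175 for coinsurance.
Patient's 40% share of £175 is £70.
So the patient owes £50 + £70 = £120.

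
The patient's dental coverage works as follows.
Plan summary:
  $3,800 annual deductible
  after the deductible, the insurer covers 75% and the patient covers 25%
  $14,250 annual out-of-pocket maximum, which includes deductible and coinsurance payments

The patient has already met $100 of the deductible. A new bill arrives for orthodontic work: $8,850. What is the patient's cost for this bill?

$4,987.50

$100 of the $3,800 deductible is already met, leaving $3,700.
The remaining $5,150 (= $8,850 − $3,700) moves to coinsurance.
Patient's 25% share of $5,150 is $1,287.50.
Patient responsibility before any cap: $3,700 + $1,287.50 = $4,987.50.
Total out-of-pocket so far would be $100 + $4,987.50 = $5,087.50, below the $14,250 cap — no reduction.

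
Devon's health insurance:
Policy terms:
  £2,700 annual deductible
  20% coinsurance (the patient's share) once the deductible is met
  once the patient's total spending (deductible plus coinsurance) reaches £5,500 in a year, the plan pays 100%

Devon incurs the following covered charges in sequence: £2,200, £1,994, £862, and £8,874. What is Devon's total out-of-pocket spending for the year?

Claim 1 (£2,200): all of it applies to the deductible. Cost to patient: £2,200. OOP to date £2,200.
Claim 2 (£1,994): £500 to deductible, leaving £1,494; coinsurance £1,494 × 20% = £298.80. Cost to patient: £798.80. OOP to date £2,998.80.
Claim 3 (£862): deductible already satisfied, so patient's share is 20% × £862 = £172.40. Patient owes £172.40 (running OOP £3,171.20).
Claim 4 (£8,874): 20% coinsurance on £8,874 = £1,774.80. Cost to patient: £1,774.80. OOP to date £4,946.
Summing the patient's payments: £2,200 + £798.80 + £172.40 + £1,774.80 = £4,946.

£4,946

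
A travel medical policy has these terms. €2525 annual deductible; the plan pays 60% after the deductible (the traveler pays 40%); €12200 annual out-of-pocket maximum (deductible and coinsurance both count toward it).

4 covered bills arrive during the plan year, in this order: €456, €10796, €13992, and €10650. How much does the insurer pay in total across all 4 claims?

Bill 1, €456: all of it applies to the deductible. Traveler pays €456; OOP now €456. Insurer: €456 − €456 = €0.
Bill 2, €10796: deductible takes €2069, €8727 remains; 40% of €8727 = €3490.80. Cost to traveler: €5559.80. OOP to date €6015.80. Insurer: €10796 − €5559.80 = €5236.20.
Bill 3, €13992: deductible already satisfied, so traveler's share is 40% × €13992 = €5596.80. Cost to traveler: €5596.80. OOP to date €11612.60. Insurer: €13992 − €5596.80 = €8395.20.
Bill 4, €10650: deductible met; 40% of €10650 = €4260. Adding that to €11612.60 gives €15872.60, past the €12200 cap; traveler pays only €12200 − €11612.60 = €587.40. Plan pays €10650 − €587.40 = €10062.60.
Insurer total: €0 + €5236.20 + €8395.20 + €10062.60 = €23694.

€23694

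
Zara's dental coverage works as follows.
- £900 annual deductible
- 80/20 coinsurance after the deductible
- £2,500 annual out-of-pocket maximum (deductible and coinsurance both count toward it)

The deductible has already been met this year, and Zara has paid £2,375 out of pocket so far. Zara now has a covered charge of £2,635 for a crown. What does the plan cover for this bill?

With the deductible met, the entire £2,635 is subject to coinsurance.
Patient's 20% share of £2,635 is £527.
Year-to-date out-of-pocket would reach £2,375 + £527 = £2,902, above the £2,500 maximum, so the patient pays only £2,500 − £2,375 = £125.
The plan picks up £2,635 − £125 = £2,510.

£2,510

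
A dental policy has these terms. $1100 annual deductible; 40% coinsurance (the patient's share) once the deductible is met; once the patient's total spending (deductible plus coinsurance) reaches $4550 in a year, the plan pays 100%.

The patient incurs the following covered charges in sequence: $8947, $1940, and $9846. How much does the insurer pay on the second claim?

Bill 1, $8947: $1100 finishes the deductible; $7847 goes to coinsurance; 40% of $7847 = $3138.80. Cost to patient: $4238.80. OOP to date $4238.80. Plan pays $8947 − $4238.80 = $4708.20.
Bill 2, $1940: deductible met; 40% of $1940 = $776. OOP would hit $5014.80 > $4550, so the cap limits the patient to $4550 − $4238.80 = $311.20. Plan pays $1940 − $311.20 = $1628.80.

$1628.80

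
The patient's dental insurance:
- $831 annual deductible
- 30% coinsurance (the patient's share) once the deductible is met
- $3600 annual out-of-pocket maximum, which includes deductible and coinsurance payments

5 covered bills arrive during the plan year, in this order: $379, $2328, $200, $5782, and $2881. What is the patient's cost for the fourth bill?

$1734.60

Claim 1 ($379): entire amount goes to the deductible. Cost to patient: $379. OOP to date $379.
Claim 2 ($2328): $452 to deductible, leaving $1876; coinsurance $1876 × 30% = $562.80. Patient owes $1014.80 (running OOP $1393.80).
Claim 3 ($200): 30% coinsurance on $200 = $60. Cost to patient: $60. OOP to date $1453.80.
Claim 4 ($5782): 30% coinsurance on $5782 = $1734.60. Patient owes $1734.60 (running OOP $3188.40).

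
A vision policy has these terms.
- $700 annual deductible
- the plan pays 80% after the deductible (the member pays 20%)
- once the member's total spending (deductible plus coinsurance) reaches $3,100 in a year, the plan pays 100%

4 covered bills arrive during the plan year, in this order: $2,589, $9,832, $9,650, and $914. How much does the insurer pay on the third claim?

$9,594.20

Bill 1, $2,589: deductible takes $700, $1,889 remains; 20% of $1,889 = $377.80. Member owes $1,077.80 (running OOP $1,077.80). Plan pays $2,589 − $1,077.80 = $1,511.20.
Bill 2, $9,832: 20% coinsurance on $9,832 = $1,966.40. Cost to member: $1,966.40. OOP to date $3,044.20. Plan pays $9,832 − $1,966.40 = $7,865.60.
Bill 3, $9,650: deductible already satisfied, so member's share is 20% × $9,650 = $1,930. Adding that to $3,044.20 gives $4,974.20, past the $3,100 cap; member pays only $3,100 − $3,044.20 = $55.80. Insurer: $9,650 − $55.80 = $9,594.20.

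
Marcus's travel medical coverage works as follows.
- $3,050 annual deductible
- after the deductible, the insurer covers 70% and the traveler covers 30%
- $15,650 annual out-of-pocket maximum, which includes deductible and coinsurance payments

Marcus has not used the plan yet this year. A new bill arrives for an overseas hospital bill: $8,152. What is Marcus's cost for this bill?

Nothing has been paid toward the $3,050 deductible, so the first $3,050 of this charge is applied there.
The remaining $5,102 (= $8,152 − $3,050) moves to coinsurance.
Traveler's 30% share of $5,102 is $1,530.60.
Traveler responsibility before any cap: $3,050 + $1,530.60 = $4,580.60.
Cumulative spending $0 + $4,580.60 = $4,580.60 stays under the $15,650 maximum.

$4,580.60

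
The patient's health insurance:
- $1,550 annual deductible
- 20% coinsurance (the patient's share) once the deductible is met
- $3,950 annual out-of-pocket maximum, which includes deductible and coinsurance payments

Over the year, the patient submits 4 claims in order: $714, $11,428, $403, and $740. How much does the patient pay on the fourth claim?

#1 ($714): all of it applies to the deductible. Patient pays $714; OOP now $714.
#2 ($11,428): $836 finishes the deductible; $10,592 goes to coinsurance; 20% of $10,592 = $2,118.40. Cost to patient: $2,954.40. OOP to date $3,668.40.
#3 ($403): deductible already satisfied, so patient's share is 20% × $403 = $80.60. Cost to patient: $80.60. OOP to date $3,749.
#4 ($740): 20% coinsurance on $740 = $148. Cost to patient: $148. OOP to date $3,897.

$148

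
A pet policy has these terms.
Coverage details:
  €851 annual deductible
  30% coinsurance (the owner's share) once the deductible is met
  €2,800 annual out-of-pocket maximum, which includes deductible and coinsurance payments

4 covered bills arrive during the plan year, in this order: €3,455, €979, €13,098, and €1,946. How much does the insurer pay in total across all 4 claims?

€16,678

Claim 1 — €3,455: €851 finishes the deductible; €2,604 goes to coinsurance; 30% of €2,604 = €781.20. Owner pays €1,632.20; OOP now €1,632.20. Plan pays €3,455 − €1,632.20 = €1,822.80.
Claim 2 — €979: deductible met; 30% of €979 = €293.70. Cost to owner: €293.70. OOP to date €1,925.90. Insurer: €979 − €293.70 = €685.30.
Claim 3 — €13,098: deductible met; 30% of €13,098 = €3,929.40. OOP would hit €5,855.30 > €2,800, so the cap limits the owner to €2,800 − €1,925.90 = €874.10. Insurer: €13,098 − €874.10 = €12,223.90.
Claim 4 — €1,946: 30% coinsurance on €1,946 = €583.80. OOP would hit €3,383.80 > €2,800, so the cap limits the owner to €2,800 − €2,800 = €0. Insurer: €1,946 − €0 = €1,946.
Insurer total: €1,822.80 + €685.30 + €12,223.90 + €1,946 = €16,678.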